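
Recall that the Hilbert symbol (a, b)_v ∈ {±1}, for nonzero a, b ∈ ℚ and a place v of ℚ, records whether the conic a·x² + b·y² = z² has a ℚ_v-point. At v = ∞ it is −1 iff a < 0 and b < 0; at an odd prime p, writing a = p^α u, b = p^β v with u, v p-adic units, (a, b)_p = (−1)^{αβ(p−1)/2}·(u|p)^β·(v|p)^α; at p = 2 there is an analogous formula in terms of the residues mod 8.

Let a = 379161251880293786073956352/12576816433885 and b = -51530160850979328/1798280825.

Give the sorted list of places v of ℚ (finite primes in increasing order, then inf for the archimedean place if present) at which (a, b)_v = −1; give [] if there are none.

[19, 29]

Mod squares: a ≡ 520030, b ≡ -986. Check v ∈ {∞, 2, 3, 5, 7, 11, 17, 19, 23, 29}.
v=23: a=23^3·(≡13), b=23^2·(≡16) mod 23; (13|23)=+1, (16|23)=+1; (−1)^{3·2·11}·(+1)^2·(+1)^3 = +1.
v=7: a=7^5·(≡3), b=7^4·(≡2) mod 7; (3|7)=-1, (2|7)=+1; (−1)^{5·4·3}·(-1)^4·(+1)^5 = +1.
v=5: a=5^-1·(≡1), b=5^-2·(≡4) mod 5; (1|5)=+1, (4|5)=+1; (−1)^{-1·-2·2}·(+1)^-2·(+1)^-1 = +1.
v=29: a=29^4·(≡8), b=29^3·(≡25) mod 29; (8|29)=-1, (25|29)=+1; (−1)^{4·3·14}·(-1)^3·(+1)^4 = -1.
v=2: v_2(a)=19, v_2(b)=9; units ≡ 7, 3 (mod 8); ε·ε+αω+βω = 1·1+19·1+9·0 ≡ 0  ⇒  (a,b)_2 = +1.
v=19: a=19^3·(≡18), b=19^2·(≡3) mod 19; (18|19)=-1, (3|19)=-1; (−1)^{3·2·9}·(-1)^2·(-1)^3 = -1.
v=17: a=17^-5·(≡10), b=17^-3·(≡6) mod 17; (10|17)=-1, (6|17)=-1; (−1)^{-5·-3·8}·(-1)^-3·(-1)^-5 = +1.
v=∞: 520030 > 0 and -986 < 0  ⇒  (a,b)_∞ = +1.
v=3: a=3^6·(≡1), b=3^2·(≡1) mod 3; (1|3)=+1, (1|3)=+1; (−1)^{6·2·1}·(+1)^2·(+1)^6 = +1.
v=11: a=11^-6·(≡1), b=11^-4·(≡1) mod 11; (1|11)=+1, (1|11)=+1; (−1)^{-6·-4·5}·(+1)^-4·(+1)^-6 = +1.
|Ram(520030, -986)| = 2, even; anisotropic at {19, 29}.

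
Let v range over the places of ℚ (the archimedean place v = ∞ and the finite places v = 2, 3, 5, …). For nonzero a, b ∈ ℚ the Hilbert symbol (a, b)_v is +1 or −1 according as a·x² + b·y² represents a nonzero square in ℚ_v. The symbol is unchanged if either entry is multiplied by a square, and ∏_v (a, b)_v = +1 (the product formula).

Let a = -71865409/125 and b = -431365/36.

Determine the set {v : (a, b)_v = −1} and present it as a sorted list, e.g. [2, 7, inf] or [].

[2, 5, 17, inf]

Mod squares: a ≡ -60605, b ≡ -3565. Check v ∈ {∞, 2, 3, 5, 7, 11, 17, 23, 31}.
v=11: a=11^2·(≡4), b=11^2·(≡7) mod 11; (4|11)=+1, (7|11)=-1; (−1)^{2·2·5}·(+1)^2·(-1)^2 = +1.
v=7: a=7^2·(≡1), b=7^0·(≡3) mod 7; (1|7)=+1, (3|7)=-1; (−1)^{2·0·3}·(+1)^0·(-1)^2 = +1.
v=5: a=5^-3·(≡1), b=5^1·(≡2) mod 5; (1|5)=+1, (2|5)=-1; (−1)^{-3·1·2}·(+1)^1·(-1)^-3 = -1.
v=31: a=31^1·(≡3), b=31^1·(≡7) mod 31; (3|31)=-1, (7|31)=+1; (−1)^{1·1·15}·(-1)^1·(+1)^1 = +1.
v=2: v_2(a)=0, v_2(b)=-2; units ≡ 3, 3 (mod 8); ε·ε+αω+βω = 1·1+0·1+-2·1 ≡ 1  ⇒  (a,b)_2 = -1.
v=17: a=17^1·(≡5), b=17^0·(≡5) mod 17; (5|17)=-1, (5|17)=-1; (−1)^{1·0·8}·(-1)^0·(-1)^1 = -1.
v=23: a=23^1·(≡22), b=23^1·(≡1) mod 23; (22|23)=-1, (1|23)=+1; (−1)^{1·1·11}·(-1)^1·(+1)^1 = +1.
v=∞: -60605 < 0 and -3565 < 0  ⇒  (a,b)_∞ = -1.
v=3: a=3^0·(≡1), b=3^-2·(≡2) mod 3; (1|3)=+1, (2|3)=-1; (−1)^{0·-2·1}·(+1)^-2·(-1)^0 = +1.
(-60605, -3565 / ℚ) ramifies at {2, 5, 17, ∞}: a division algebra.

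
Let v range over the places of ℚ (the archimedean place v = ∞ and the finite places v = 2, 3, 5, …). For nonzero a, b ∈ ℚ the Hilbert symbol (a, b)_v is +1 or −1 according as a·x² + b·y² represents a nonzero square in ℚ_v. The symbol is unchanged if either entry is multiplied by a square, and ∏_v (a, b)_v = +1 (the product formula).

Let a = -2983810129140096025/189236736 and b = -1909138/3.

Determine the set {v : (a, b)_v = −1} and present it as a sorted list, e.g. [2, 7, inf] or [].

Mod squares: a ≡ -39606, b ≡ -966. Check v ∈ {∞, 2, 3, 5, 7, 11, 13, 23, 41}.
v=41: a=41^1·(≡39), b=41^0·(≡9) mod 41; (39|41)=+1, (9|41)=+1; (−1)^{1·0·20}·(+1)^0·(+1)^1 = +1.
v=11: a=11^2·(≡9), b=11^2·(≡6) mod 11; (9|11)=+1, (6|11)=-1; (−1)^{2·2·5}·(+1)^2·(-1)^2 = +1.
v=23: a=23^3·(≡8), b=23^1·(≡8) mod 23; (8|23)=+1, (8|23)=+1; (−1)^{3·1·11}·(+1)^1·(+1)^3 = -1.
v=∞: -39606 < 0 and -966 < 0  ⇒  (a,b)_∞ = -1.
v=2: v_2(a)=-9, v_2(b)=1; units ≡ 5, 5 (mod 8); ε·ε+αω+βω = 0·0+-9·1+1·1 ≡ 0  ⇒  (a,b)_2 = +1.
v=3: a=3^-7·(≡1), b=3^-1·(≡2) mod 3; (1|3)=+1, (2|3)=-1; (−1)^{-7·-1·1}·(+1)^-1·(-1)^-7 = +1.
v=5: a=5^2·(≡4), b=5^0·(≡4) mod 5; (4|5)=+1, (4|5)=+1; (−1)^{2·0·2}·(+1)^0·(+1)^2 = +1.
v=7: a=7^11·(≡5), b=7^3·(≡2) mod 7; (5|7)=-1, (2|7)=+1; (−1)^{11·3·3}·(-1)^3·(+1)^11 = +1.
v=13: a=13^-2·(≡5), b=13^0·(≡1) mod 13; (5|13)=-1, (1|13)=+1; (−1)^{-2·0·6}·(-1)^0·(+1)^-2 = +1.
|Ram(-39606, -966)| = 2, even; anisotropic at {23, ∞}.

[23, inf]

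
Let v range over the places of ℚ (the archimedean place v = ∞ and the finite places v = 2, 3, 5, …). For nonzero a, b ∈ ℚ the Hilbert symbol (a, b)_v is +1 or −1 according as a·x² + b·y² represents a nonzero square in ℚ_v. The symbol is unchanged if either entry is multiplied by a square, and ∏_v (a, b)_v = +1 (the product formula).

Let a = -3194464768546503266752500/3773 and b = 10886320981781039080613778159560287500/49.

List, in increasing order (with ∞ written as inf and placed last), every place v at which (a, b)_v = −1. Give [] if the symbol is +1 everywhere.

[2, 3, 5, 31]

(a, b) ≡ (-445137, 808635) mod (ℚ^×)²; places V = {2, 3, 5, 7, 11, 17, 19, 31, 37, 41, 47, ∞}.
(a,b)_5: α=4, u≡2; β=5, v≡3 (mod 5); (2|5)=-1, (3|5)=-1; sign (−1)^0·-1^5·-1^4 = -1.
(a,b)_3: α=7, u≡1; β=15, v≡1 (mod 3); (1|3)=+1, (1|3)=+1; sign (−1)^1·+1^15·+1^7 = -1.
(a,b)_31: α=2, u≡23; β=3, v≡14 (mod 31); (23|31)=-1, (14|31)=+1; sign (−1)^0·-1^3·+1^2 = -1.
(a,b)_17: α=2, u≡2; β=2, v≡9 (mod 17); (2|17)=+1, (9|17)=+1; sign (−1)^0·+1^2·+1^2 = +1.
(a,b)_19: α=2, u≡14; β=2, v≡18 (mod 19); (14|19)=-1, (18|19)=-1; sign (−1)^0·-1^2·-1^2 = +1.
(a,b)_∞: sgn(-445137)=−, sgn(808635)=+, so +1.
(a,b)_2: α=2, β=2; u≡7, v≡3 (mod 8); ε(u)ε(v)=1·1, αω(v)=2·1, βω(u)=2·0; sum ≡ 1  ⇒  -1.
(a,b)_47: α=3, u≡23; β=5, v≡18 (mod 47); (23|47)=-1, (18|47)=+1; sign (−1)^1·-1^5·+1^3 = +1.
(a,b)_37: α=2, u≡33; β=3, v≡11 (mod 37); (33|37)=+1, (11|37)=+1; sign (−1)^0·+1^3·+1^2 = +1.
(a,b)_11: α=-1, u≡10; β=0, v≡4 (mod 11); (10|11)=-1, (4|11)=+1; sign (−1)^0·-1^0·+1^-1 = +1.
(a,b)_41: α=1, u≡37; β=2, v≡33 (mod 41); (37|41)=+1, (33|41)=+1; sign (−1)^0·+1^2·+1^1 = +1.
(a,b)_7: α=-3, u≡1; β=-2, v≡1 (mod 7); (1|7)=+1, (1|7)=+1; sign (−1)^0·+1^-2·+1^-3 = +1.
(-445137, 808635 / ℚ) ramifies at {2, 3, 5, 31}: a division algebra.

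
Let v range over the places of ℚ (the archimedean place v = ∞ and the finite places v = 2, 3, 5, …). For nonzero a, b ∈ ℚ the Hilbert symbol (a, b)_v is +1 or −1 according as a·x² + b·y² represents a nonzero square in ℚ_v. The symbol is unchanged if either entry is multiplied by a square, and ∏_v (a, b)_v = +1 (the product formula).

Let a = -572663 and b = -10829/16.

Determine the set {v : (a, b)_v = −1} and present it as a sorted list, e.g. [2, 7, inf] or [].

Mod squares: a ≡ -11687, b ≡ -221. Check v ∈ {∞, 2, 7, 13, 17, 29, 31}.
v=7: a=7^2·(≡3), b=7^2·(≡5) mod 7; (3|7)=-1, (5|7)=-1; (−1)^{2·2·3}·(-1)^2·(-1)^2 = +1.
v=29: a=29^1·(≡2), b=29^0·(≡21) mod 29; (2|29)=-1, (21|29)=-1; (−1)^{1·0·14}·(-1)^0·(-1)^1 = -1.
v=2: v_2(a)=0, v_2(b)=-4; units ≡ 1, 3 (mod 8); ε·ε+αω+βω = 0·1+0·1+-4·0 ≡ 0  ⇒  (a,b)_2 = +1.
v=∞: -11687 < 0 and -221 < 0  ⇒  (a,b)_∞ = -1.
v=13: a=13^1·(≡6), b=13^1·(≡4) mod 13; (6|13)=-1, (4|13)=+1; (−1)^{1·1·6}·(-1)^1·(+1)^1 = -1.
v=17: a=17^0·(≡16), b=17^1·(≡8) mod 17; (16|17)=+1, (8|17)=+1; (−1)^{0·1·8}·(+1)^1·(+1)^0 = +1.
v=31: a=31^1·(≡3), b=31^0·(≡11) mod 31; (3|31)=-1, (11|31)=-1; (−1)^{1·0·15}·(-1)^0·(-1)^1 = -1.
Ram(-11687, -221) = {13, 29, 31, ∞}; no ℚ_13-point on the conic.

[13, 29, 31, inf]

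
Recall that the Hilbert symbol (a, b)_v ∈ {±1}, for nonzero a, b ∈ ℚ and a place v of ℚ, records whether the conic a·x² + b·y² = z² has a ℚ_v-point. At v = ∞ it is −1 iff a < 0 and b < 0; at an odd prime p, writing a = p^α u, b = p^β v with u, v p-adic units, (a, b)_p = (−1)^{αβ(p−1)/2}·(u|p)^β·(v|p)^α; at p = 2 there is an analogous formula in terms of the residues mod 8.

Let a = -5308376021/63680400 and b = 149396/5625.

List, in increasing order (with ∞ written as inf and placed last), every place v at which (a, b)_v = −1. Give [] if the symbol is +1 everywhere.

Mod squares: a ≡ -221, b ≡ 221. Check v ∈ {∞, 2, 3, 5, 7, 13, 17, 19, 29}.
v=∞: -221 < 0 and 221 > 0  ⇒  (a,b)_∞ = +1.
v=19: a=19^-2·(≡16), b=19^0·(≡18) mod 19; (16|19)=+1, (18|19)=-1; (−1)^{-2·0·9}·(+1)^0·(-1)^-2 = +1.
v=17: a=17^1·(≡1), b=17^1·(≡9) mod 17; (1|17)=+1, (9|17)=+1; (−1)^{1·1·8}·(+1)^1·(+1)^1 = +1.
v=2: v_2(a)=-4, v_2(b)=2; units ≡ 3, 5 (mod 8); ε·ε+αω+βω = 1·0+-4·1+2·1 ≡ 0  ⇒  (a,b)_2 = +1.
v=7: a=7^-2·(≡3), b=7^0·(≡4) mod 7; (3|7)=-1, (4|7)=+1; (−1)^{-2·0·3}·(-1)^0·(+1)^-2 = +1.
v=5: a=5^-2·(≡4), b=5^-4·(≡4) mod 5; (4|5)=+1, (4|5)=+1; (−1)^{-2·-4·2}·(+1)^-4·(+1)^-2 = +1.
v=29: a=29^2·(≡11), b=29^0·(≡12) mod 29; (11|29)=-1, (12|29)=-1; (−1)^{2·0·14}·(-1)^0·(-1)^2 = +1.
v=3: a=3^-2·(≡1), b=3^-2·(≡2) mod 3; (1|3)=+1, (2|3)=-1; (−1)^{-2·-2·1}·(+1)^-2·(-1)^-2 = +1.
v=13: a=13^5·(≡4), b=13^3·(≡9) mod 13; (4|13)=+1, (9|13)=+1; (−1)^{5·3·6}·(+1)^3·(+1)^5 = +1.
Ram(a, b) = ∅: the form -221·x² + 221·y² − z² is isotropic over every ℚ_v, so by Hasse–Minkowski it is isotropic over ℚ.

[]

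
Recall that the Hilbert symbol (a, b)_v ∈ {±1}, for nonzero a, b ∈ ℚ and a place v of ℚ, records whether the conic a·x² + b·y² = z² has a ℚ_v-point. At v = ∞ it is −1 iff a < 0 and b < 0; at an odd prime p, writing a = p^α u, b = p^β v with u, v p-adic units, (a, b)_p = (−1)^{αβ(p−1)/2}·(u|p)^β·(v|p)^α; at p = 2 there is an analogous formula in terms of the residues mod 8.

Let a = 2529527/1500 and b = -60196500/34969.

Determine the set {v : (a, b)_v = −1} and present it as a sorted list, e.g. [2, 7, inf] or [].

[3, 5, 7, 11]

Mod squares: a ≡ 2145, b ≡ -1365. Check v ∈ {∞, 2, 3, 5, 7, 11, 13, 17, 19}.
v=11: a=11^1·(≡6), b=11^-2·(≡7) mod 11; (6|11)=-1, (7|11)=-1; (−1)^{1·-2·5}·(-1)^-2·(-1)^1 = -1.
v=17: a=17^0·(≡3), b=17^-2·(≡12) mod 17; (3|17)=-1, (12|17)=-1; (−1)^{0·-2·8}·(-1)^-2·(-1)^0 = +1.
v=7: a=7^2·(≡6), b=7^3·(≡1) mod 7; (6|7)=-1, (1|7)=+1; (−1)^{2·3·3}·(-1)^3·(+1)^2 = -1.
v=∞: 2145 > 0 and -1365 < 0  ⇒  (a,b)_∞ = +1.
v=2: v_2(a)=-2, v_2(b)=2; units ≡ 1, 3 (mod 8); ε·ε+αω+βω = 0·1+-2·1+2·0 ≡ 0  ⇒  (a,b)_2 = +1.
v=13: a=13^1·(≡12), b=13^1·(≡4) mod 13; (12|13)=+1, (4|13)=+1; (−1)^{1·1·6}·(+1)^1·(+1)^1 = +1.
v=3: a=3^-1·(≡1), b=3^3·(≡1) mod 3; (1|3)=+1, (1|3)=+1; (−1)^{-1·3·1}·(+1)^3·(+1)^-1 = -1.
v=19: a=19^2·(≡4), b=19^0·(≡13) mod 19; (4|19)=+1, (13|19)=-1; (−1)^{2·0·9}·(+1)^0·(-1)^2 = +1.
v=5: a=5^-3·(≡1), b=5^3·(≡2) mod 5; (1|5)=+1, (2|5)=-1; (−1)^{-3·3·2}·(+1)^3·(-1)^-3 = -1.
|Ram(2145, -1365)| = 4, even; anisotropic at {3, 5, 7, 11}.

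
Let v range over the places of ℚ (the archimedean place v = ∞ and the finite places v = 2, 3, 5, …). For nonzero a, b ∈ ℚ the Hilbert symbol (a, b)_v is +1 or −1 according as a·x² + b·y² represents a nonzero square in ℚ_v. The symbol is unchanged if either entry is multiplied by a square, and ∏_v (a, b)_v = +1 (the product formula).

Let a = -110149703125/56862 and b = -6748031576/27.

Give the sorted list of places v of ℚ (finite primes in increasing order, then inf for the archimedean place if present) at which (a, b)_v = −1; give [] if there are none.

[2, 3, 11, inf]

(a, b) ≡ (-92742, -24882) mod (ℚ^×)²; places V = {2, 3, 5, 7, 11, 13, 29, 41, ∞}.
(a,b)_29: α=1, u≡3; β=1, v≡11 (mod 29); (3|29)=-1, (11|29)=-1; sign (−1)^0·-1^1·-1^1 = +1.
(a,b)_13: α=-1, u≡1; β=1, v≡1 (mod 13); (1|13)=+1, (1|13)=+1; sign (−1)^0·+1^1·+1^-1 = +1.
(a,b)_11: α=2, u≡10; β=3, v≡3 (mod 11); (10|11)=-1, (3|11)=+1; sign (−1)^0·-1^3·+1^2 = -1.
(a,b)_7: α=2, u≡2; β=0, v≡6 (mod 7); (2|7)=+1, (6|7)=-1; sign (−1)^0·+1^0·-1^2 = +1.
(a,b)_∞: sgn(-92742)=−, sgn(-24882)=−, so -1.
(a,b)_41: α=1, u≡6; β=2, v≡40 (mod 41); (6|41)=-1, (40|41)=+1; sign (−1)^0·-1^2·+1^1 = +1.
(a,b)_5: α=6, u≡2; β=0, v≡2 (mod 5); (2|5)=-1, (2|5)=-1; sign (−1)^0·-1^0·-1^6 = +1.
(a,b)_2: α=-1, β=3; u≡5, v≡7 (mod 8); ε(u)ε(v)=0·1, αω(v)=-1·0, βω(u)=3·1; sum ≡ 1  ⇒  -1.
(a,b)_3: α=-7, u≡1; β=-3, v≡1 (mod 3); (1|3)=+1, (1|3)=+1; sign (−1)^1·+1^-3·+1^-7 = -1.
Ram(-92742, -24882) = {2, 3, 11, ∞}; no ℚ_2-point on the conic.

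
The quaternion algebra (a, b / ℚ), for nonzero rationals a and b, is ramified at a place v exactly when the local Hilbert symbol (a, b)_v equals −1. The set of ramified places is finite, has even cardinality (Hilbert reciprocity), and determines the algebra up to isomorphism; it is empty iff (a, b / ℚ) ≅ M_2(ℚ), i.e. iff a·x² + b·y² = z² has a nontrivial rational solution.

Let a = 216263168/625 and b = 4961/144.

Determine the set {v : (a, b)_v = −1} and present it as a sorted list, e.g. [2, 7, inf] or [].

[11, 19, 41, 47]

Mod squares: a ≡ 844778, b ≡ 41. Check v ∈ {∞, 2, 3, 5, 11, 19, 41, 43, 47}.
v=3: a=3^0·(≡2), b=3^-2·(≡2) mod 3; (2|3)=-1, (2|3)=-1; (−1)^{0·-2·1}·(-1)^-2·(-1)^0 = +1.
v=11: a=11^1·(≡6), b=11^2·(≡8) mod 11; (6|11)=-1, (8|11)=-1; (−1)^{1·2·5}·(-1)^2·(-1)^1 = -1.
v=2: v_2(a)=9, v_2(b)=-4; units ≡ 5, 1 (mod 8); ε·ε+αω+βω = 0·0+9·0+-4·1 ≡ 0  ⇒  (a,b)_2 = +1.
v=47: a=47^1·(≡30), b=47^0·(≡40) mod 47; (30|47)=-1, (40|47)=-1; (−1)^{1·0·23}·(-1)^0·(-1)^1 = -1.
v=∞: 844778 > 0 and 41 > 0  ⇒  (a,b)_∞ = +1.
v=19: a=19^1·(≡10), b=19^0·(≡14) mod 19; (10|19)=-1, (14|19)=-1; (−1)^{1·0·9}·(-1)^0·(-1)^1 = -1.
v=43: a=43^1·(≡21), b=43^0·(≡24) mod 43; (21|43)=+1, (24|43)=+1; (−1)^{1·0·21}·(+1)^0·(+1)^1 = +1.
v=5: a=5^-4·(≡3), b=5^0·(≡4) mod 5; (3|5)=-1, (4|5)=+1; (−1)^{-4·0·2}·(-1)^0·(+1)^-4 = +1.
v=41: a=41^0·(≡14), b=41^1·(≡37) mod 41; (14|41)=-1, (37|41)=+1; (−1)^{0·1·20}·(-1)^1·(+1)^0 = -1.
(844778, 41 / ℚ) ramifies at {11, 19, 41, 47}: a division algebra.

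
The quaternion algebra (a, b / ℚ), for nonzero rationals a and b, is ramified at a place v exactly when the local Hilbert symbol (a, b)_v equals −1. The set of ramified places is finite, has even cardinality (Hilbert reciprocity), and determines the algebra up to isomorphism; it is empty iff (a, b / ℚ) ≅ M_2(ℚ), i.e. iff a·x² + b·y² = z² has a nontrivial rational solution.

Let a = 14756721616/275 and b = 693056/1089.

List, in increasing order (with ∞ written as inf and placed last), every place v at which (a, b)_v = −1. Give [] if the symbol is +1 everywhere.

[17, 23]

Mod squares: a ≡ 391391, b ≡ 221. Check v ∈ {∞, 2, 3, 5, 7, 11, 13, 17, 23}.
v=23: a=23^3·(≡11), b=23^0·(≡14) mod 23; (11|23)=-1, (14|23)=-1; (−1)^{3·0·11}·(-1)^0·(-1)^3 = -1.
v=7: a=7^3·(≡4), b=7^2·(≡1) mod 7; (4|7)=+1, (1|7)=+1; (−1)^{3·2·3}·(+1)^2·(+1)^3 = +1.
v=11: a=11^-1·(≡7), b=11^-2·(≡5) mod 11; (7|11)=-1, (5|11)=+1; (−1)^{-1·-2·5}·(-1)^-2·(+1)^-1 = +1.
v=2: v_2(a)=4, v_2(b)=6; units ≡ 7, 5 (mod 8); ε·ε+αω+βω = 1·0+4·1+6·0 ≡ 0  ⇒  (a,b)_2 = +1.
v=∞: 391391 > 0 and 221 > 0  ⇒  (a,b)_∞ = +1.
v=13: a=13^1·(≡9), b=13^1·(≡9) mod 13; (9|13)=+1, (9|13)=+1; (−1)^{1·1·6}·(+1)^1·(+1)^1 = +1.
v=3: a=3^0·(≡2), b=3^-2·(≡2) mod 3; (2|3)=-1, (2|3)=-1; (−1)^{0·-2·1}·(-1)^-2·(-1)^0 = +1.
v=17: a=17^1·(≡14), b=17^1·(≡2) mod 17; (14|17)=-1, (2|17)=+1; (−1)^{1·1·8}·(-1)^1·(+1)^1 = -1.
v=5: a=5^-2·(≡1), b=5^0·(≡4) mod 5; (1|5)=+1, (4|5)=+1; (−1)^{-2·0·2}·(+1)^0·(+1)^-2 = +1.
|Ram(391391, 221)| = 2, even; anisotropic at {17, 23}.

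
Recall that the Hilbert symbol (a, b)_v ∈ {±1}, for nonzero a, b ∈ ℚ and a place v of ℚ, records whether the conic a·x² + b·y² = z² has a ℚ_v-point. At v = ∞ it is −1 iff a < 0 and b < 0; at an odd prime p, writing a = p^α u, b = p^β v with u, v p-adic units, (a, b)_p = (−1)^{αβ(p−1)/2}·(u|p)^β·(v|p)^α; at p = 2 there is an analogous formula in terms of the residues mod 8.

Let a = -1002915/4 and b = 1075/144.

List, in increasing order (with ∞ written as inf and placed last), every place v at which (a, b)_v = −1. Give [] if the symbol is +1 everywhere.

[5, 23]

(a, b) ≡ (-111435, 43) mod (ℚ^×)²; places V = {2, 3, 5, 17, 19, 23, 43, ∞}.
(a,b)_43: α=0, u≡15; β=1, v≡16 (mod 43); (15|43)=+1, (16|43)=+1; sign (−1)^0·+1^1·+1^0 = +1.
(a,b)_23: α=1, u≡18; β=0, v≡22 (mod 23); (18|23)=+1, (22|23)=-1; sign (−1)^0·+1^0·-1^1 = -1.
(a,b)_5: α=1, u≡3; β=2, v≡2 (mod 5); (3|5)=-1, (2|5)=-1; sign (−1)^0·-1^2·-1^1 = -1.
(a,b)_19: α=1, u≡4; β=0, v≡1 (mod 19); (4|19)=+1, (1|19)=+1; sign (−1)^0·+1^0·+1^1 = +1.
(a,b)_∞: sgn(-111435)=−, sgn(43)=+, so +1.
(a,b)_2: α=-2, β=-4; u≡5, v≡3 (mod 8); ε(u)ε(v)=0·1, αω(v)=-2·1, βω(u)=-4·1; sum ≡ 0  ⇒  +1.
(a,b)_3: α=3, u≡1; β=-2, v≡1 (mod 3); (1|3)=+1, (1|3)=+1; sign (−1)^0·+1^-2·+1^3 = +1.
(a,b)_17: α=1, u≡3; β=0, v≡9 (mod 17); (3|17)=-1, (9|17)=+1; sign (−1)^0·-1^0·+1^1 = +1.
Ram(-111435, 43) = {5, 23}; no ℚ_5-point on the conic.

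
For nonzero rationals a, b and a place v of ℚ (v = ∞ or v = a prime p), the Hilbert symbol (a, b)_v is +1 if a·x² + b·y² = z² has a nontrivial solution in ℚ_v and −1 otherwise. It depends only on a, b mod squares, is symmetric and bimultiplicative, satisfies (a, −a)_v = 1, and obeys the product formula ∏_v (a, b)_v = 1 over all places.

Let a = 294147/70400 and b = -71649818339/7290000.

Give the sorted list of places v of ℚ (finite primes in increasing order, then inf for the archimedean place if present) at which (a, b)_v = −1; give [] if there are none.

[11, 29]

(a, b) ≡ (7337, -11) mod (ℚ^×)²; places V = {2, 3, 5, 7, 11, 23, 29, ∞}.
(a,b)_∞: sgn(7337)=+, sgn(-11)=−, so +1.
(a,b)_2: α=-8, β=-4; u≡1, v≡5 (mod 8); ε(u)ε(v)=0·0, αω(v)=-8·1, βω(u)=-4·0; sum ≡ 0  ⇒  +1.
(a,b)_3: α=2, u≡2; β=-6, v≡1 (mod 3); (2|3)=-1, (1|3)=+1; sign (−1)^0·-1^-6·+1^2 = +1.
(a,b)_11: α=-1, u≡2; β=5, v≡2 (mod 11); (2|11)=-1, (2|11)=-1; sign (−1)^1·-1^5·-1^-1 = -1.
(a,b)_7: α=2, u≡4; β=0, v≡5 (mod 7); (4|7)=+1, (5|7)=-1; sign (−1)^0·+1^0·-1^2 = +1.
(a,b)_5: α=-2, u≡2; β=-4, v≡4 (mod 5); (2|5)=-1, (4|5)=+1; sign (−1)^0·-1^-4·+1^-2 = +1.
(a,b)_29: α=1, u≡3; β=2, v≡2 (mod 29); (3|29)=-1, (2|29)=-1; sign (−1)^0·-1^2·-1^1 = -1.
(a,b)_23: α=1, u≡15; β=2, v≡8 (mod 23); (15|23)=-1, (8|23)=+1; sign (−1)^0·-1^2·+1^1 = +1.
(7337, -11 / ℚ) ramifies at {11, 29}: a division algebra.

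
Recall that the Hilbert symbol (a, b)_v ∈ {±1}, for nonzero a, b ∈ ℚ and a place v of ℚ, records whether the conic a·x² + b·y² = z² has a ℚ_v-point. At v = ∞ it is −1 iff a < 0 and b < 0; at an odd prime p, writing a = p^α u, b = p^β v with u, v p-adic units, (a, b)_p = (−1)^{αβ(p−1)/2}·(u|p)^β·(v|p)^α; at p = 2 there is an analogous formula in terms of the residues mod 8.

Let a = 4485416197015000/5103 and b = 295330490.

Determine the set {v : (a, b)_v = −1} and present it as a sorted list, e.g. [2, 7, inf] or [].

[5, 13]

Mod squares: a ≡ 100282, b ≡ 818090. Check v ∈ {∞, 2, 3, 5, 7, 13, 19, 29, 31}.
v=13: a=13^1·(≡8), b=13^1·(≡9) mod 13; (8|13)=-1, (9|13)=+1; (−1)^{1·1·6}·(-1)^1·(+1)^1 = -1.
v=31: a=31^2·(≡20), b=31^1·(≡25) mod 31; (20|31)=+1, (25|31)=+1; (−1)^{2·1·15}·(+1)^1·(+1)^2 = +1.
v=∞: 100282 > 0 and 818090 > 0  ⇒  (a,b)_∞ = +1.
v=5: a=5^4·(≡3), b=5^1·(≡3) mod 5; (3|5)=-1, (3|5)=-1; (−1)^{4·1·2}·(-1)^1·(-1)^4 = -1.
v=2: v_2(a)=3, v_2(b)=1; units ≡ 5, 5 (mod 8); ε·ε+αω+βω = 0·0+3·1+1·1 ≡ 0  ⇒  (a,b)_2 = +1.
v=7: a=7^-1·(≡2), b=7^1·(≡6) mod 7; (2|7)=+1, (6|7)=-1; (−1)^{-1·1·3}·(+1)^1·(-1)^-1 = +1.
v=29: a=29^1·(≡4), b=29^1·(≡25) mod 29; (4|29)=+1, (25|29)=+1; (−1)^{1·1·14}·(+1)^1·(+1)^1 = +1.
v=3: a=3^-6·(≡1), b=3^0·(≡2) mod 3; (1|3)=+1, (2|3)=-1; (−1)^{-6·0·1}·(+1)^0·(-1)^-6 = +1.
v=19: a=19^5·(≡10), b=19^2·(≡7) mod 19; (10|19)=-1, (7|19)=+1; (−1)^{5·2·9}·(-1)^2·(+1)^5 = +1.
(100282, 818090 / ℚ) ramifies at {5, 13}: a division algebra.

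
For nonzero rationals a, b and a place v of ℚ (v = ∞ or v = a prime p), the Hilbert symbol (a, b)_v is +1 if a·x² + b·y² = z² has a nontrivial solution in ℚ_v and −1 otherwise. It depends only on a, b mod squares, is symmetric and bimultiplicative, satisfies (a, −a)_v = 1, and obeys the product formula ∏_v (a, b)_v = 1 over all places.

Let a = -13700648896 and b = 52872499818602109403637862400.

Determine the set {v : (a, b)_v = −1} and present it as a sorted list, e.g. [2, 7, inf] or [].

[11, 19, 37, 47]

Mod squares: a ≡ -592999, b ≡ 11266981. Check v ∈ {∞, 2, 5, 11, 19, 31, 37, 47}.
v=37: a=37^1·(≡15), b=37^3·(≡3) mod 37; (15|37)=-1, (3|37)=+1; (−1)^{1·3·18}·(-1)^3·(+1)^1 = -1.
v=47: a=47^1·(≡44), b=47^3·(≡5) mod 47; (44|47)=-1, (5|47)=-1; (−1)^{1·3·23}·(-1)^3·(-1)^1 = -1.
v=31: a=31^1·(≡13), b=31^3·(≡1) mod 31; (13|31)=-1, (1|31)=+1; (−1)^{1·3·15}·(-1)^3·(+1)^1 = +1.
v=∞: -592999 < 0 and 11266981 > 0  ⇒  (a,b)_∞ = +1.
v=11: a=11^1·(≡8), b=11^3·(≡8) mod 11; (8|11)=-1, (8|11)=-1; (−1)^{1·3·5}·(-1)^3·(-1)^1 = -1.
v=19: a=19^2·(≡13), b=19^5·(≡6) mod 19; (13|19)=-1, (6|19)=+1; (−1)^{2·5·9}·(-1)^5·(+1)^2 = -1.
v=2: v_2(a)=6, v_2(b)=12; units ≡ 1, 5 (mod 8); ε·ε+αω+βω = 0·0+6·1+12·0 ≡ 0  ⇒  (a,b)_2 = +1.
v=5: a=5^0·(≡4), b=5^2·(≡1) mod 5; (4|5)=+1, (1|5)=+1; (−1)^{0·2·2}·(+1)^2·(+1)^0 = +1.
Ram(-592999, 11266981) = {11, 19, 37, 47}; no ℚ_11-point on the conic.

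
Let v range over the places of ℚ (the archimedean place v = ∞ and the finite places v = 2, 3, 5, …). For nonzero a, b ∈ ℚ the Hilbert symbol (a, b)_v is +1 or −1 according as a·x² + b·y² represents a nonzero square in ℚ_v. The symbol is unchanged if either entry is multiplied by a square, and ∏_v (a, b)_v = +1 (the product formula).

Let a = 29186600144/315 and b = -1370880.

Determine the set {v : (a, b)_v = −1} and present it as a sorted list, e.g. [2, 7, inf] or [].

Mod squares: a ≡ 7735, b ≡ -595. Check v ∈ {∞, 2, 3, 5, 7, 13, 17}.
v=3: a=3^-2·(≡1), b=3^2·(≡2) mod 3; (1|3)=+1, (2|3)=-1; (−1)^{-2·2·1}·(+1)^2·(-1)^-2 = +1.
v=17: a=17^3·(≡8), b=17^1·(≡8) mod 17; (8|17)=+1, (8|17)=+1; (−1)^{3·1·8}·(+1)^1·(+1)^3 = +1.
v=7: a=7^-1·(≡3), b=7^1·(≡6) mod 7; (3|7)=-1, (6|7)=-1; (−1)^{-1·1·3}·(-1)^1·(-1)^-1 = -1.
v=2: v_2(a)=4, v_2(b)=8; units ≡ 7, 5 (mod 8); ε·ε+αω+βω = 1·0+4·1+8·0 ≡ 0  ⇒  (a,b)_2 = +1.
v=5: a=5^-1·(≡3), b=5^1·(≡4) mod 5; (3|5)=-1, (4|5)=+1; (−1)^{-1·1·2}·(-1)^1·(+1)^-1 = -1.
v=∞: 7735 > 0 and -595 < 0  ⇒  (a,b)_∞ = +1.
v=13: a=13^5·(≡12), b=13^0·(≡9) mod 13; (12|13)=+1, (9|13)=+1; (−1)^{5·0·6}·(+1)^0·(+1)^5 = +1.
(7735, -595 / ℚ) ramifies at {5, 7}: a division algebra.

[5, 7]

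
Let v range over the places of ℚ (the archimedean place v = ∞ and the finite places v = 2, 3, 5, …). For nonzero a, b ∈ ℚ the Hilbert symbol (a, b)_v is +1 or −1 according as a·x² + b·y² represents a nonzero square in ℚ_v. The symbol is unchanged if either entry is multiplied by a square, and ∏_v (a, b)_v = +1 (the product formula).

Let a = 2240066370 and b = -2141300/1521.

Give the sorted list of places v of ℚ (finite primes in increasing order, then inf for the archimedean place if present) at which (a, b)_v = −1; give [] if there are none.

(a, b) ≡ (11730, -437) mod (ℚ^×)²; places V = {2, 3, 5, 7, 13, 17, 19, 23, ∞}.
(a,b)_∞: sgn(11730)=+, sgn(-437)=−, so +1.
(a,b)_23: α=3, u≡18; β=1, v≡9 (mod 23); (18|23)=+1, (9|23)=+1; sign (−1)^1·+1^1·+1^3 = -1.
(a,b)_3: α=1, u≡1; β=-2, v≡1 (mod 3); (1|3)=+1, (1|3)=+1; sign (−1)^0·+1^-2·+1^1 = +1.
(a,b)_17: α=1, u≡12; β=0, v≡11 (mod 17); (12|17)=-1, (11|17)=-1; sign (−1)^0·-1^0·-1^1 = -1.
(a,b)_7: α=0, u≡3; β=2, v≡4 (mod 7); (3|7)=-1, (4|7)=+1; sign (−1)^0·-1^2·+1^0 = +1.
(a,b)_2: α=1, β=2; u≡1, v≡3 (mod 8); ε(u)ε(v)=0·1, αω(v)=1·1, βω(u)=2·0; sum ≡ 1  ⇒  -1.
(a,b)_5: α=1, u≡4; β=2, v≡3 (mod 5); (4|5)=+1, (3|5)=-1; sign (−1)^0·+1^2·-1^1 = -1.
(a,b)_19: α=2, u≡17; β=1, v≡8 (mod 19); (17|19)=+1, (8|19)=-1; sign (−1)^0·+1^1·-1^2 = +1.
(a,b)_13: α=0, u≡9; β=-2, v≡11 (mod 13); (9|13)=+1, (11|13)=-1; sign (−1)^0·+1^-2·-1^0 = +1.
|Ram(11730, -437)| = 4, even; anisotropic at {2, 5, 17, 23}.

[2, 5, 17, 23]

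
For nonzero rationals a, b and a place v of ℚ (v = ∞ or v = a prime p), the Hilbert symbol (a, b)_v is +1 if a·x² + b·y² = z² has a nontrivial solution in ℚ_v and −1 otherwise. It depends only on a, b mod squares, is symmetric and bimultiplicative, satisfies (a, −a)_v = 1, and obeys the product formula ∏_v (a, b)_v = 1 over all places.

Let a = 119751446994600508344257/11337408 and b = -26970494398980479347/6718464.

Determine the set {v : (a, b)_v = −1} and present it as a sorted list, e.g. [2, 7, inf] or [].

[3, 7, 13, 19]

Mod squares: a ≡ 88179, b ≡ -323323. Check v ∈ {∞, 2, 3, 7, 11, 13, 17, 19}.
v=17: a=17^9·(≡13), b=17^7·(≡15) mod 17; (13|17)=+1, (15|17)=+1; (−1)^{9·7·8}·(+1)^7·(+1)^9 = +1.
v=11: a=11^2·(≡5), b=11^3·(≡6) mod 11; (5|11)=+1, (6|11)=-1; (−1)^{2·3·5}·(+1)^3·(-1)^2 = +1.
v=2: v_2(a)=-6, v_2(b)=-10; units ≡ 3, 5 (mod 8); ε·ε+αω+βω = 1·0+-6·1+-10·1 ≡ 0  ⇒  (a,b)_2 = +1.
v=∞: 88179 > 0 and -323323 < 0  ⇒  (a,b)_∞ = +1.
v=19: a=19^1·(≡7), b=19^1·(≡6) mod 19; (7|19)=+1, (6|19)=+1; (−1)^{1·1·9}·(+1)^1·(+1)^1 = -1.
v=3: a=3^-11·(≡2), b=3^-8·(≡2) mod 3; (2|3)=-1, (2|3)=-1; (−1)^{-11·-8·1}·(-1)^-8·(-1)^-11 = -1.
v=13: a=13^7·(≡10), b=13^5·(≡8) mod 13; (10|13)=+1, (8|13)=-1; (−1)^{7·5·6}·(+1)^5·(-1)^7 = -1.
v=7: a=7^1·(≡2), b=7^1·(≡2) mod 7; (2|7)=+1, (2|7)=+1; (−1)^{1·1·3}·(+1)^1·(+1)^1 = -1.
Ram(88179, -323323) = {3, 7, 13, 19}; no ℚ_3-point on the conic.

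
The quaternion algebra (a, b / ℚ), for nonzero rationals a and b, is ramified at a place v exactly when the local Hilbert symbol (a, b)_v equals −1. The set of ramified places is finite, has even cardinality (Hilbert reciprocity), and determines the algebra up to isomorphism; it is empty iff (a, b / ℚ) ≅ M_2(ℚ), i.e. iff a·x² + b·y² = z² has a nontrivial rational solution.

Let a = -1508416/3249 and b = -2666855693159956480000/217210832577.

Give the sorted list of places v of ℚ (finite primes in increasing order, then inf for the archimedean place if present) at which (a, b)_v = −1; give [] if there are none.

Mod squares: a ≡ -481, b ≡ -34086. Check v ∈ {∞, 2, 3, 5, 7, 13, 19, 23, 37}.
v=∞: -481 < 0 and -34086 < 0  ⇒  (a,b)_∞ = -1.
v=13: a=13^1·(≡7), b=13^3·(≡1) mod 13; (7|13)=-1, (1|13)=+1; (−1)^{1·3·6}·(-1)^3·(+1)^1 = -1.
v=5: a=5^0·(≡1), b=5^4·(≡1) mod 5; (1|5)=+1, (1|5)=+1; (−1)^{0·4·2}·(+1)^4·(+1)^0 = +1.
v=23: a=23^0·(≡18), b=23^1·(≡1) mod 23; (18|23)=+1, (1|23)=+1; (−1)^{0·1·11}·(+1)^1·(+1)^0 = +1.
v=3: a=3^-2·(≡2), b=3^-5·(≡2) mod 3; (2|3)=-1, (2|3)=-1; (−1)^{-2·-5·1}·(-1)^-5·(-1)^-2 = -1.
v=19: a=19^-2·(≡12), b=19^-7·(≡9) mod 19; (12|19)=-1, (9|19)=+1; (−1)^{-2·-7·9}·(-1)^-7·(+1)^-2 = -1.
v=37: a=37^1·(≡15), b=37^2·(≡11) mod 37; (15|37)=-1, (11|37)=+1; (−1)^{1·2·18}·(-1)^2·(+1)^1 = +1.
v=2: v_2(a)=6, v_2(b)=19; units ≡ 7, 5 (mod 8); ε·ε+αω+βω = 1·0+6·1+19·0 ≡ 0  ⇒  (a,b)_2 = +1.
v=7: a=7^2·(≡2), b=7^6·(≡1) mod 7; (2|7)=+1, (1|7)=+1; (−1)^{2·6·3}·(+1)^6·(+1)^2 = +1.
|Ram(-481, -34086)| = 4, even; anisotropic at {3, 13, 19, ∞}.

[3, 13, 19, inf]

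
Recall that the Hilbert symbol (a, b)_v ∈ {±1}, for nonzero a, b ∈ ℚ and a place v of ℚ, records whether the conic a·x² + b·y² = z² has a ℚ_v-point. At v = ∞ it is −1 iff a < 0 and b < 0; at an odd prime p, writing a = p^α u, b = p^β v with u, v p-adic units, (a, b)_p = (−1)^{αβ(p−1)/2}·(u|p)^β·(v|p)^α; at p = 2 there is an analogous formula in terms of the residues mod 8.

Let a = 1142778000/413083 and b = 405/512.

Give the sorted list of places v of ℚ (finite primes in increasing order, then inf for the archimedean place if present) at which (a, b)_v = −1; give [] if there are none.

[2, 11, 17, 23]

Mod squares: a ≡ 64515, b ≡ 10. Check v ∈ {∞, 2, 3, 5, 7, 11, 13, 17, 23, 47}.
v=∞: 64515 > 0 and 10 > 0  ⇒  (a,b)_∞ = +1.
v=2: v_2(a)=4, v_2(b)=-9; units ≡ 3, 5 (mod 8); ε·ε+αω+βω = 1·0+4·1+-9·1 ≡ 1  ⇒  (a,b)_2 = -1.
v=7: a=7^2·(≡5), b=7^0·(≡6) mod 7; (5|7)=-1, (6|7)=-1; (−1)^{2·0·3}·(-1)^0·(-1)^2 = +1.
v=3: a=3^1·(≡1), b=3^4·(≡1) mod 3; (1|3)=+1, (1|3)=+1; (−1)^{1·4·1}·(+1)^4·(+1)^1 = +1.
v=5: a=5^3·(≡3), b=5^1·(≡3) mod 5; (3|5)=-1, (3|5)=-1; (−1)^{3·1·2}·(-1)^1·(-1)^3 = +1.
v=11: a=11^-1·(≡10), b=11^0·(≡7) mod 11; (10|11)=-1, (7|11)=-1; (−1)^{-1·0·5}·(-1)^0·(-1)^-1 = -1.
v=13: a=13^2·(≡3), b=13^0·(≡3) mod 13; (3|13)=+1, (3|13)=+1; (−1)^{2·0·6}·(+1)^0·(+1)^2 = +1.
v=17: a=17^-1·(≡15), b=17^0·(≡7) mod 17; (15|17)=+1, (7|17)=-1; (−1)^{-1·0·8}·(+1)^0·(-1)^-1 = -1.
v=47: a=47^-2·(≡22), b=47^0·(≡13) mod 47; (22|47)=-1, (13|47)=-1; (−1)^{-2·0·23}·(-1)^0·(-1)^-2 = +1.
v=23: a=23^1·(≡22), b=23^0·(≡10) mod 23; (22|23)=-1, (10|23)=-1; (−1)^{1·0·11}·(-1)^0·(-1)^1 = -1.
(64515, 10 / ℚ) ramifies at {2, 11, 17, 23}: a division algebra.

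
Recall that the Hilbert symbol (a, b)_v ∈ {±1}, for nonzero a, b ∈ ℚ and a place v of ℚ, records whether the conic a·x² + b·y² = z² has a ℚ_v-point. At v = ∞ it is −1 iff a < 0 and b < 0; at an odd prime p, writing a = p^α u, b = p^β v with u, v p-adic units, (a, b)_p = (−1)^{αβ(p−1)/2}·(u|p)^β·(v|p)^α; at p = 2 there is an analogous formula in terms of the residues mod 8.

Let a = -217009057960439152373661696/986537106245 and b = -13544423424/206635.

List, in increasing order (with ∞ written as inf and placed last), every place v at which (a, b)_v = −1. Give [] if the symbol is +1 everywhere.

Mod squares: a ≡ -1430, b ≡ -10010. Check v ∈ {∞, 2, 3, 5, 7, 11, 13, 17, 29, 53}.
v=7: a=7^8·(≡3), b=7^1·(≡5) mod 7; (3|7)=-1, (5|7)=-1; (−1)^{8·1·3}·(-1)^1·(-1)^8 = -1.
v=13: a=13^1·(≡11), b=13^-1·(≡3) mod 13; (11|13)=-1, (3|13)=+1; (−1)^{1·-1·6}·(-1)^-1·(+1)^1 = -1.
v=∞: -1430 < 0 and -10010 < 0  ⇒  (a,b)_∞ = -1.
v=29: a=29^-2·(≡20), b=29^0·(≡7) mod 29; (20|29)=+1, (7|29)=+1; (−1)^{-2·0·14}·(+1)^0·(+1)^-2 = +1.
v=17: a=17^-4·(≡16), b=17^-2·(≡6) mod 17; (16|17)=+1, (6|17)=-1; (−1)^{-4·-2·8}·(+1)^-2·(-1)^-4 = +1.
v=2: v_2(a)=23, v_2(b)=15; units ≡ 5, 3 (mod 8); ε·ε+αω+βω = 0·1+23·1+15·1 ≡ 0  ⇒  (a,b)_2 = +1.
v=5: a=5^-1·(≡1), b=5^-1·(≡3) mod 5; (1|5)=+1, (3|5)=-1; (−1)^{-1·-1·2}·(+1)^-1·(-1)^-1 = -1.
v=53: a=53^-2·(≡43), b=53^0·(≡13) mod 53; (43|53)=+1, (13|53)=+1; (−1)^{-2·0·26}·(+1)^0·(+1)^-2 = +1.
v=3: a=3^22·(≡1), b=3^10·(≡1) mod 3; (1|3)=+1, (1|3)=+1; (−1)^{22·10·1}·(+1)^10·(+1)^22 = +1.
v=11: a=11^1·(≡10), b=11^-1·(≡5) mod 11; (10|11)=-1, (5|11)=+1; (−1)^{1·-1·5}·(-1)^-1·(+1)^1 = +1.
|Ram(-1430, -10010)| = 4, even; anisotropic at {5, 7, 13, ∞}.

[5, 7, 13, inf]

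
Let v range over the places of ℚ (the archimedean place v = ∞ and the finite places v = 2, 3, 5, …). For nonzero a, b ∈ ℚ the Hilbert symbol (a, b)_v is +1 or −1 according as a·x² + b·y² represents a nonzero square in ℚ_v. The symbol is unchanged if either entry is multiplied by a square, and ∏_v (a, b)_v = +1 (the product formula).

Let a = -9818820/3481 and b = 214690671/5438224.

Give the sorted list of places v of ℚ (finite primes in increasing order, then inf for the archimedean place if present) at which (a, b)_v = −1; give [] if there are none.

[2, 11, 17, 29]

(a, b) ≡ (-30305, 391) mod (ℚ^×)²; places V = {2, 3, 5, 11, 13, 17, 19, 23, 29, 53, 59, ∞}.
(a,b)_3: α=4, u≡1; β=2, v≡1 (mod 3); (1|3)=+1, (1|3)=+1; sign (−1)^0·+1^2·+1^4 = +1.
(a,b)_13: α=0, u≡8; β=2, v≡1 (mod 13); (8|13)=-1, (1|13)=+1; sign (−1)^0·-1^2·+1^0 = +1.
(a,b)_∞: sgn(-30305)=−, sgn(391)=+, so +1.
(a,b)_5: α=1, u≡1; β=0, v≡4 (mod 5); (1|5)=+1, (4|5)=+1; sign (−1)^0·+1^0·+1^1 = +1.
(a,b)_11: α=1, u≡6; β=-2, v≡7 (mod 11); (6|11)=-1, (7|11)=-1; sign (−1)^0·-1^-2·-1^1 = -1.
(a,b)_23: α=0, u≡8; β=1, v≡22 (mod 23); (8|23)=+1, (22|23)=-1; sign (−1)^0·+1^1·-1^0 = +1.
(a,b)_59: α=-2, u≡19; β=0, v≡31 (mod 59); (19|59)=+1, (31|59)=-1; sign (−1)^0·+1^0·-1^-2 = +1.
(a,b)_17: α=0, u≡7; β=1, v≡10 (mod 17); (7|17)=-1, (10|17)=-1; sign (−1)^0·-1^1·-1^0 = -1.
(a,b)_53: α=0, u≡46; β=-2, v≡31 (mod 53); (46|53)=+1, (31|53)=-1; sign (−1)^0·+1^-2·-1^0 = +1.
(a,b)_29: α=1, u≡24; β=0, v≡12 (mod 29); (24|29)=+1, (12|29)=-1; sign (−1)^0·+1^0·-1^1 = -1.
(a,b)_19: α=1, u≡5; β=2, v≡5 (mod 19); (5|19)=+1, (5|19)=+1; sign (−1)^0·+1^2·+1^1 = +1.
(a,b)_2: α=2, β=-4; u≡7, v≡7 (mod 8); ε(u)ε(v)=1·1, αω(v)=2·0, βω(u)=-4·0; sum ≡ 1  ⇒  -1.
Ram(-30305, 391) = {2, 11, 17, 29}; no ℚ_2-point on the conic.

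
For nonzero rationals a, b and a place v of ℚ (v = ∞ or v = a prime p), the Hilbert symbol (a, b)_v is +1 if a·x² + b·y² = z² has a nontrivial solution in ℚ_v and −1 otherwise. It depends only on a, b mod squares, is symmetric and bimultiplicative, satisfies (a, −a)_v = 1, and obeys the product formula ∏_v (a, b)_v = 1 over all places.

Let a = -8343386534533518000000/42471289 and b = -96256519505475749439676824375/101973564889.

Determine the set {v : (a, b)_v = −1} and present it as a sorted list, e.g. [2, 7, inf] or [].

[3, 23, 41, inf]

(a, b) ≡ (-3198, -391) mod (ℚ^×)²; places V = {2, 3, 5, 7, 13, 17, 19, 23, 41, ∞}.
(a,b)_2: α=7, β=0; u≡1, v≡1 (mod 8); ε(u)ε(v)=0·0, αω(v)=7·0, βω(u)=0·0; sum ≡ 0  ⇒  +1.
(a,b)_7: α=-6, u≡2; β=-10, v≡4 (mod 7); (2|7)=+1, (4|7)=+1; sign (−1)^0·+1^-10·+1^-6 = +1.
(a,b)_17: α=4, u≡9; β=5, v≡10 (mod 17); (9|17)=+1, (10|17)=-1; sign (−1)^0·+1^5·-1^4 = +1.
(a,b)_3: α=11, u≡2; β=22, v≡2 (mod 3); (2|3)=-1, (2|3)=-1; sign (−1)^0·-1^22·-1^11 = -1.
(a,b)_41: α=1, u≡36; β=2, v≡27 (mod 41); (36|41)=+1, (27|41)=-1; sign (−1)^0·+1^2·-1^1 = -1.
(a,b)_23: α=2, u≡17; β=3, v≡13 (mod 23); (17|23)=-1, (13|23)=+1; sign (−1)^0·-1^3·+1^2 = -1.
(a,b)_19: α=-2, u≡15; β=-2, v≡3 (mod 19); (15|19)=-1, (3|19)=-1; sign (−1)^0·-1^-2·-1^-2 = +1.
(a,b)_13: α=1, u≡3; β=2, v≡3 (mod 13); (3|13)=+1, (3|13)=+1; sign (−1)^0·+1^2·+1^1 = +1.
(a,b)_∞: sgn(-3198)=−, sgn(-391)=−, so -1.
(a,b)_5: α=6, u≡2; β=4, v≡4 (mod 5); (2|5)=-1, (4|5)=+1; sign (−1)^0·-1^4·+1^6 = +1.
Ram(-3198, -391) = {3, 23, 41, ∞}; no ℚ_3-point on the conic.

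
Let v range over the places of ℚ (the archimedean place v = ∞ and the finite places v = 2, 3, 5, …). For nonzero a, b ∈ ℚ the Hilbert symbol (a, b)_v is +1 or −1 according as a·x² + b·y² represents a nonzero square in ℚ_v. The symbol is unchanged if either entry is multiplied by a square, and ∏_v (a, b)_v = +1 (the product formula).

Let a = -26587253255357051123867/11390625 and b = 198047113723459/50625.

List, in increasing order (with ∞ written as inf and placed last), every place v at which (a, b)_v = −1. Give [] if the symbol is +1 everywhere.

[17, 23]

Mod squares: a ≡ -30107, b ≡ 91. Check v ∈ {∞, 2, 3, 5, 7, 11, 13, 17, 23}.
v=23: a=23^3·(≡6), b=23^2·(≡5) mod 23; (6|23)=+1, (5|23)=-1; (−1)^{3·2·11}·(+1)^2·(-1)^3 = -1.
v=11: a=11^3·(≡6), b=11^2·(≡1) mod 11; (6|11)=-1, (1|11)=+1; (−1)^{3·2·5}·(-1)^2·(+1)^3 = +1.
v=5: a=5^-6·(≡2), b=5^-4·(≡4) mod 5; (2|5)=-1, (4|5)=+1; (−1)^{-6·-4·2}·(-1)^-4·(+1)^-6 = +1.
v=3: a=3^-6·(≡1), b=3^-4·(≡1) mod 3; (1|3)=+1, (1|3)=+1; (−1)^{-6·-4·1}·(+1)^-4·(+1)^-6 = +1.
v=17: a=17^3·(≡11), b=17^2·(≡5) mod 17; (11|17)=-1, (5|17)=-1; (−1)^{3·2·8}·(-1)^2·(-1)^3 = -1.
v=2: v_2(a)=0, v_2(b)=0; units ≡ 5, 3 (mod 8); ε·ε+αω+βω = 0·1+0·1+0·1 ≡ 0  ⇒  (a,b)_2 = +1.
v=7: a=7^11·(≡1), b=7^7·(≡5) mod 7; (1|7)=+1, (5|7)=-1; (−1)^{11·7·3}·(+1)^7·(-1)^11 = +1.
v=13: a=13^2·(≡10), b=13^1·(≡8) mod 13; (10|13)=+1, (8|13)=-1; (−1)^{2·1·6}·(+1)^1·(-1)^2 = +1.
v=∞: -30107 < 0 and 91 > 0  ⇒  (a,b)_∞ = +1.
(-30107, 91 / ℚ) ramifies at {17, 23}: a division algebra.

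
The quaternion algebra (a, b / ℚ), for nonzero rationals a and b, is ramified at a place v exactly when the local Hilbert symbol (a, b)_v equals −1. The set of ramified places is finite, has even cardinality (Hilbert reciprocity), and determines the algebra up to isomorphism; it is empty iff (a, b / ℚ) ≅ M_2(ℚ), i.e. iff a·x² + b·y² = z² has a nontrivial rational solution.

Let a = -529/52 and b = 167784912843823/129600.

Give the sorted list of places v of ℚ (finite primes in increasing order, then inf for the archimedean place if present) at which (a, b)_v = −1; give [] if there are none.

[2, 13]

Mod squares: a ≡ -13, b ≡ 9367. Check v ∈ {∞, 2, 3, 5, 11, 13, 17, 19, 23, 29}.
v=2: v_2(a)=-2, v_2(b)=-6; units ≡ 3, 7 (mod 8); ε·ε+αω+βω = 1·1+-2·0+-6·1 ≡ 1  ⇒  (a,b)_2 = -1.
v=11: a=11^0·(≡4), b=11^2·(≡8) mod 11; (4|11)=+1, (8|11)=-1; (−1)^{0·2·5}·(+1)^2·(-1)^0 = +1.
v=29: a=29^0·(≡6), b=29^1·(≡13) mod 29; (6|29)=+1, (13|29)=+1; (−1)^{0·1·14}·(+1)^1·(+1)^0 = +1.
v=13: a=13^-1·(≡1), b=13^0·(≡5) mod 13; (1|13)=+1, (5|13)=-1; (−1)^{-1·0·6}·(+1)^0·(-1)^-1 = -1.
v=17: a=17^0·(≡15), b=17^1·(≡3) mod 17; (15|17)=+1, (3|17)=-1; (−1)^{0·1·8}·(+1)^1·(-1)^0 = +1.
v=19: a=19^0·(≡7), b=19^1·(≡18) mod 19; (7|19)=+1, (18|19)=-1; (−1)^{0·1·9}·(+1)^1·(-1)^0 = +1.
v=∞: -13 < 0 and 9367 > 0  ⇒  (a,b)_∞ = +1.
v=23: a=23^2·(≡19), b=23^6·(≡2) mod 23; (19|23)=-1, (2|23)=+1; (−1)^{2·6·11}·(-1)^6·(+1)^2 = +1.
v=3: a=3^0·(≡2), b=3^-4·(≡1) mod 3; (2|3)=-1, (1|3)=+1; (−1)^{0·-4·1}·(-1)^-4·(+1)^0 = +1.
v=5: a=5^0·(≡3), b=5^-2·(≡2) mod 5; (3|5)=-1, (2|5)=-1; (−1)^{0·-2·2}·(-1)^-2·(-1)^0 = +1.
(-13, 9367 / ℚ) ramifies at {2, 13}: a division algebra.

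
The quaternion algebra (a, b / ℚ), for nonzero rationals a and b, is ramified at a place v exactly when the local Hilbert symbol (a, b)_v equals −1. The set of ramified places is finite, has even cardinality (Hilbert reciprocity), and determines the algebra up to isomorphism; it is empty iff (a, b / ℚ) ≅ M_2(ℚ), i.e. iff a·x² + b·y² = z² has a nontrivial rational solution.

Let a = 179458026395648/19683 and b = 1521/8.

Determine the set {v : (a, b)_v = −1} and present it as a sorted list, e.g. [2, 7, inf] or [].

(a, b) ≡ (546, 2) mod (ℚ^×)²; places V = {2, 3, 7, 11, 13, 31, ∞}.
(a,b)_31: α=2, u≡7; β=0, v≡8 (mod 31); (7|31)=+1, (8|31)=+1; sign (−1)^0·+1^0·+1^2 = +1.
(a,b)_3: α=-9, u≡2; β=2, v≡2 (mod 3); (2|3)=-1, (2|3)=-1; sign (−1)^0·-1^2·-1^-9 = -1.
(a,b)_7: α=3, u≡2; β=0, v≡2 (mod 7); (2|7)=+1, (2|7)=+1; sign (−1)^0·+1^0·+1^3 = +1.
(a,b)_2: α=11, β=-3; u≡1, v≡1 (mod 8); ε(u)ε(v)=0·0, αω(v)=11·0, βω(u)=-3·0; sum ≡ 0  ⇒  +1.
(a,b)_13: α=3, u≡3; β=2, v≡6 (mod 13); (3|13)=+1, (6|13)=-1; sign (−1)^0·+1^2·-1^3 = -1.
(a,b)_11: α=2, u≡10; β=0, v≡10 (mod 11); (10|11)=-1, (10|11)=-1; sign (−1)^0·-1^0·-1^2 = +1.
(a,b)_∞: sgn(546)=+, sgn(2)=+, so +1.
Ram(546, 2) = {3, 13}; no ℚ_3-point on the conic.

[3, 13]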